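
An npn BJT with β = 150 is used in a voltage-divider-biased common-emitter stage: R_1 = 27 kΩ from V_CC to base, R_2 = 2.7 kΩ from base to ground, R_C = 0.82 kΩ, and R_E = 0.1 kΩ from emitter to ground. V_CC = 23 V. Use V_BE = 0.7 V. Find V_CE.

Thevenize the base divider: V_Th = V_CC·R_2/(R_1+R_2) = 23×2.7/29.7 = 2.09 V, R_Th = R_1‖R_2 = 2.45 kΩ.
Base-emitter loop: V_Th = I_B·R_Th + V_BE + (β+1)I_B·R_E, so I_B = (2.09 − 0.7) / (2.45 + 151×0.1) = 0.0792 mA.
I_C = β·I_B = 150×0.0792 = 11.9 mA, and I_E = (β+1)I_B = 12 mA.
V_CE = V_CC − I_C·R_C − I_E·R_E = 23 − 11.9×0.82 − 12×0.1 = 12.1 V.
V_CE = 12.1 V > 0.2 V confirms active-region operation.

V_CE ≈ 12 V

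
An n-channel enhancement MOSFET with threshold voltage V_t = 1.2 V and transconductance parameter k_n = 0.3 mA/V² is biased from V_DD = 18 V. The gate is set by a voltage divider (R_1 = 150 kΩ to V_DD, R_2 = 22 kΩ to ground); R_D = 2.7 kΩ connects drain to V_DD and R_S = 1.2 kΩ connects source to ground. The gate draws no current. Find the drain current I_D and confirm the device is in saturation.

V_G = V_DD·R_2/(R_1+R_2) = 18×22/172 = 2.3 V.
Assume saturation: I_D = (k_n/2)(V_GS − V_t)² with V_GS = V_G − I_D·R_S = 2.3 − 1.2·I_D.
Substituting gives 0.216·I_D² − 1.4·I_D + 0.182 = 0, with roots I_D = 0.133 or 6.33 mA.
The root I_D = 6.33 mA gives V_GS = -5.3 V ≤ V_t, so take I_D = 0.133 mA.
Then V_GS = 2.14 V and V_DS = V_DD − I_D(R_D+R_S) = 18 − 0.133×3.9 = 17.5 V.
Saturation requires V_DS ≥ V_GS − V_t = 0.942 V; 17.5 ≥ 0.942 ✓.

I_D ≈ 0.13 mA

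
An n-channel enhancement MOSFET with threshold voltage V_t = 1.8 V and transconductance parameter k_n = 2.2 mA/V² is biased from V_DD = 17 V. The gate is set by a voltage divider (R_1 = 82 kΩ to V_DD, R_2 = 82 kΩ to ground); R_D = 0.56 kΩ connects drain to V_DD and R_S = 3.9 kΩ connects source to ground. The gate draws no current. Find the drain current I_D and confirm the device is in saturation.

V_G = V_DD·R_2/(R_1+R_2) = 17×82/164 = 8.5 V.
Assume saturation: I_D = (k_n/2)(V_GS − V_t)² with V_GS = V_G − I_D·R_S = 8.5 − 3.9·I_D.
Substituting gives 16.7·I_D² − 58.5·I_D + 49.4 = 0, with roots I_D = 1.43 or 2.07 mA.
The root I_D = 2.07 mA gives V_GS = 0.428 V ≤ V_t, so take I_D = 1.43 mA.
Then V_GS = 2.94 V and V_DS = V_DD − I_D(R_D+R_S) = 17 − 1.43×4.46 = 10.6 V.
Saturation requires V_DS ≥ V_GS − V_t = 1.14 V; 10.6 ≥ 1.14 ✓.

I_D ≈ 1.4 mA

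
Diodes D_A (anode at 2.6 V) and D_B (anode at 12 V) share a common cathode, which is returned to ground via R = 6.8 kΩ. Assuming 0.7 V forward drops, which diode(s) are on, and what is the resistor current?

Only D_B conducts; I_R ≈ 1.7 mA

Assume both conduct. Then node N would need to be at both 2.6−0.7 = 1.9 V and 12−0.7 = 11.3 V, which is impossible.
Assume only D_B conducts: V_N = 12 − 0.7 = 11.3 V, so I_R = 11.3/6.8 = 1.66 mA.
Check D_A: its anode-to-cathode voltage is 2.6 − 11.3 = -8.7 V < 0.7 V, so it is off. The assumption is consistent.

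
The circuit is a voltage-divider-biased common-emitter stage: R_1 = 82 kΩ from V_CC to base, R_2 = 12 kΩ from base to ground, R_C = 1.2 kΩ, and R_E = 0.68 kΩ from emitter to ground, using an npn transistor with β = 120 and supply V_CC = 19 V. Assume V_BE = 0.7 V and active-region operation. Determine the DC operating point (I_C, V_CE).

Thevenize the base divider: V_Th = V_CC·R_2/(R_1+R_2) = 19×12/94 = 2.43 V, R_Th = R_1‖R_2 = 10.5 kΩ.
Base-emitter loop: V_Th = I_B·R_Th + V_BE + (β+1)I_B·R_E, so I_B = (2.43 − 0.7) / (10.5 + 121×0.68) = 0.0186 mA.
I_C = β·I_B = 120×0.0186 = 2.23 mA, and I_E = (β+1)I_B = 2.25 mA.
V_CE = V_CC − I_C·R_C − I_E·R_E = 19 − 2.23×1.2 − 2.25×0.68 = 14.8 V.
V_CE = 14.8 V > 0.2 V confirms active-region operation.

I_C ≈ 2.2 mA, V_CE ≈ 15 V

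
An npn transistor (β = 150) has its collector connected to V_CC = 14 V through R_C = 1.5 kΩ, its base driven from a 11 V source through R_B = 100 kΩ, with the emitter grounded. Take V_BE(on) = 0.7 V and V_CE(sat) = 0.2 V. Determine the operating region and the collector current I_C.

Assume active: I_B = (11 − 0.7)/100 = 0.103 mA, giving I_C = β·I_B = 15.5 mA.
But then V_CE = 14 − 15.5×1.5 = -9.18 V < V_CE(sat) = 0.2 V — impossible in the active region.
So the transistor is saturated. With V_CE = 0.2 V, I_C = (V_CC − 0.2)/R_C = 13.8/1.5 = 9.2 mA.
Check: β·I_B = 15.5 mA > I_C = 9.2 mA, confirming saturation.

saturation; I_C ≈ 9.2 mA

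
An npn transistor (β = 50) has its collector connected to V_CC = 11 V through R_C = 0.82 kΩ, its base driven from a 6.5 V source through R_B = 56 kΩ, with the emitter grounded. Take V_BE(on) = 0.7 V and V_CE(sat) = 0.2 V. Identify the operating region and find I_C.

active; I_C ≈ 5.2 mA

Assume active. Base-emitter loop: I_B = (V_BB − V_BE)/R_B = (6.5 − 0.7)/56 = 0.104 mA.
I_C = β·I_B = 50×0.104 = 5.18 mA.
V_CE = V_CC − I_C·R_C = 11 − 5.18×0.82 = 6.75 V > V_CE(sat), so the active-region assumption holds.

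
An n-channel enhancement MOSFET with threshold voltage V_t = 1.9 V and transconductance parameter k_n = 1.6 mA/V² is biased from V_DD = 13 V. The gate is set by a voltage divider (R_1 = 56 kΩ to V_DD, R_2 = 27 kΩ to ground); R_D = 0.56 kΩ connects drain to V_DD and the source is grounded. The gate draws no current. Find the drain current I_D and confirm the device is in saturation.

I_D ≈ 4.3 mA

V_G = V_DD·R_2/(R_1+R_2) = 13×27/83 = 4.23 V. With the source grounded, V_GS = V_G = 4.23 V.
Assume saturation: I_D = (k_n/2)(V_GS − V_t)² = (1.6/2)×(4.23 − 1.9)² = 0.8×2.33² = 4.34 mA.
V_DS = V_DD − I_D·R_D = 13 − 4.34×0.56 = 10.6 V.
Saturation requires V_DS ≥ V_GS − V_t = 2.33 V; 10.6 ≥ 2.33 ✓.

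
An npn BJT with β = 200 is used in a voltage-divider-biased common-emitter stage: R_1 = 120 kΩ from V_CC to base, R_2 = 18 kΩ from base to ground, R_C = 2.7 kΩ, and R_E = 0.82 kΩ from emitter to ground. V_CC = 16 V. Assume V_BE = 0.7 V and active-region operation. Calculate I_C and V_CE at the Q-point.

I_C ≈ 1.5 mA, V_CE ≈ 11 V

Thevenize the base divider: V_Th = V_CC·R_2/(R_1+R_2) = 16×18/138 = 2.09 V, R_Th = R_1‖R_2 = 15.7 kΩ.
Base-emitter loop: V_Th = I_B·R_Th + V_BE + (β+1)I_B·R_E, so I_B = (2.09 − 0.7) / (15.7 + 201×0.82) = 0.00769 mA.
I_C = β·I_B = 200×0.00769 = 1.54 mA, and I_E = (β+1)I_B = 1.54 mA.
V_CE = V_CC − I_C·R_C − I_E·R_E = 16 − 1.54×2.7 − 1.54×0.82 = 10.6 V.
V_CE = 10.6 V > 0.2 V confirms active-region operation.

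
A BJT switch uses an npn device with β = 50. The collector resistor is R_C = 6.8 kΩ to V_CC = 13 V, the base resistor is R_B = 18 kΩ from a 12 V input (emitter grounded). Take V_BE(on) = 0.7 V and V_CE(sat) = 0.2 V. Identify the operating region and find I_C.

saturation; I_C ≈ 1.9 mA

Assume active: I_B = (12 − 0.7)/18 = 0.628 mA, giving I_C = β·I_B = 31.4 mA.
But then V_CE = 13 − 31.4×6.8 = -200 V < V_CE(sat) = 0.2 V — impossible in the active region.
So the transistor is saturated. With V_CE = 0.2 V, I_C = (V_CC − 0.2)/R_C = 12.8/6.8 = 1.88 mA.
Check: β·I_B = 31.4 mA > I_C = 1.88 mA, confirming saturation.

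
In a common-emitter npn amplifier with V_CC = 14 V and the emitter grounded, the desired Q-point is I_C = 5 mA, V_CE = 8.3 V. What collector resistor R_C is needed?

R_C ≈ 1.1 kΩ

Collector loop: V_CC = I_C·R_C + V_CE.
R_C = (V_CC − V_CE)/I_C = (14 − 8.3)/5 = 1.14 kΩ.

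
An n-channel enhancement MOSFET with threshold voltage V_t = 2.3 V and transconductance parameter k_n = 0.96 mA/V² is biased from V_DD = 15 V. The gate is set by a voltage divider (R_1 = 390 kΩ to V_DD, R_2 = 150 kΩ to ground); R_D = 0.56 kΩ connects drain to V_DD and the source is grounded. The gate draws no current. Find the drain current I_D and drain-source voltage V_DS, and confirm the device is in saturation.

V_G = V_DD·R_2/(R_1+R_2) = 15×150/540 = 4.17 V. With the source grounded, V_GS = V_G = 4.17 V.
Assume saturation: I_D = (k_n/2)(V_GS − V_t)² = (0.96/2)×(4.17 − 2.3)² = 0.48×1.87² = 1.67 mA.
V_DS = V_DD − I_D·R_D = 15 − 1.67×0.56 = 14.1 V.
Saturation requires V_DS ≥ V_GS − V_t = 1.87 V; 14.1 ≥ 1.87 ✓.

I_D ≈ 1.7 mA, V_DS ≈ 14 V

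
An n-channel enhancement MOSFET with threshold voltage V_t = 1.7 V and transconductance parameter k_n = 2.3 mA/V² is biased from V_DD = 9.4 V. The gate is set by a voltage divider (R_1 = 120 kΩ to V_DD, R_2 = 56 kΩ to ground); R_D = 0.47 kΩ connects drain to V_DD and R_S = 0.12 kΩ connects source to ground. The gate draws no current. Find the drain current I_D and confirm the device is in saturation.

I_D ≈ 1.4 mA

V_G = V_DD·R_2/(R_1+R_2) = 9.4×56/176 = 2.99 V.
Assume saturation: I_D = (k_n/2)(V_GS − V_t)² with V_GS = V_G − I_D·R_S = 2.99 − 0.12·I_D.
Substituting gives 0.0166·I_D² − 1.36·I_D + 1.92 = 0, with roots I_D = 1.44 or 80.5 mA.
The root I_D = 80.5 mA gives V_GS = -6.66 V ≤ V_t, so take I_D = 1.44 mA.
Then V_GS = 2.82 V and V_DS = V_DD − I_D(R_D+R_S) = 9.4 − 1.44×0.59 = 8.55 V.
Saturation requires V_DS ≥ V_GS − V_t = 1.12 V; 8.55 ≥ 1.12 ✓.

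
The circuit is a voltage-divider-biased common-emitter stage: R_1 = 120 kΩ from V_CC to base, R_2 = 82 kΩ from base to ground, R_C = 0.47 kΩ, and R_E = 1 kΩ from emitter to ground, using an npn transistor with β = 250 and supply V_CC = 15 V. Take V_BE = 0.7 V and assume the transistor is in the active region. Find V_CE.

Thevenize the base divider: V_Th = V_CC·R_2/(R_1+R_2) = 15×82/202 = 6.09 V, R_Th = R_1‖R_2 = 48.7 kΩ.
Base-emitter loop: V_Th = I_B·R_Th + V_BE + (β+1)I_B·R_E, so I_B = (6.09 − 0.7) / (48.7 + 251×1) = 0.018 mA.
I_C = β·I_B = 250×0.018 = 4.5 mA, and I_E = (β+1)I_B = 4.51 mA.
V_CE = V_CC − I_C·R_C − I_E·R_E = 15 − 4.5×0.47 − 4.51×1 = 8.37 V.
V_CE = 8.37 V > 0.2 V confirms active-region operation.

V_CE ≈ 8.4 V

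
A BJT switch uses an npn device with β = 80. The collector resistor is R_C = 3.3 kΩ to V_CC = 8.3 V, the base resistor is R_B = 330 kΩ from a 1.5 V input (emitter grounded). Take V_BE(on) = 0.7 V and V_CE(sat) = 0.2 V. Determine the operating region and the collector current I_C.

active; I_C ≈ 0.19 mA

Assume active. Base-emitter loop: I_B = (V_BB − V_BE)/R_B = (1.5 − 0.7)/330 = 0.00242 mA.
I_C = β·I_B = 80×0.00242 = 0.194 mA.
V_CE = V_CC − I_C·R_C = 8.3 − 0.194×3.3 = 7.66 V > V_CE(sat), so the active-region assumption holds.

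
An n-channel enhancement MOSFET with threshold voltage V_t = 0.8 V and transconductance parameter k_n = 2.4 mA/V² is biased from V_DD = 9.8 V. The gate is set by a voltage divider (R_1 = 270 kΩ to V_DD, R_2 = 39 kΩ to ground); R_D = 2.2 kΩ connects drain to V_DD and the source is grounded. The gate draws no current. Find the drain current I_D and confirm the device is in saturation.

V_G = V_DD·R_2/(R_1+R_2) = 9.8×39/309 = 1.24 V. With the source grounded, V_GS = V_G = 1.24 V.
Assume saturation: I_D = (k_n/2)(V_GS − V_t)² = (2.4/2)×(1.24 − 0.8)² = 1.2×0.437² = 0.229 mA.
V_DS = V_DD − I_D·R_D = 9.8 − 0.229×2.2 = 9.3 V.
Saturation requires V_DS ≥ V_GS − V_t = 0.437 V; 9.3 ≥ 0.437 ✓.

I_D ≈ 0.23 mA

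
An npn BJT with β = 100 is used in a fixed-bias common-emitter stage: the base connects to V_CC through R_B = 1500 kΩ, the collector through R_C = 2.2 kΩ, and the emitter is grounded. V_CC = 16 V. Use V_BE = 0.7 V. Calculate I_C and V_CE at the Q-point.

Base loop: V_CC = I_B·R_B + V_BE, so I_B = (16 − 0.7)/1500 kΩ = 0.0102 mA.
In the active region I_C = β·I_B = 100 × 0.0102 = 1.02 mA.
Collector loop: V_CE = V_CC − I_C·R_C = 16 − 1.02×2.2 = 13.8 V.
Since V_CE = 13.8 V > V_CE(sat) ≈ 0.2 V, the transistor is in the active region as assumed.

I_C ≈ 1 mA, V_CE ≈ 14 V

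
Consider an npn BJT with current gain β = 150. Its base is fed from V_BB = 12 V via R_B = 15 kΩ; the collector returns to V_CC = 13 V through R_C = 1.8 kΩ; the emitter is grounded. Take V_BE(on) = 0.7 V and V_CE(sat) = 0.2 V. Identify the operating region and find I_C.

saturation; I_C ≈ 7.1 mA

Assume active: I_B = (12 − 0.7)/15 = 0.753 mA, giving I_C = β·I_B = 113 mA.
But then V_CE = 13 − 113×1.8 = -190 V < V_CE(sat) = 0.2 V — impossible in the active region.
So the transistor is saturated. With V_CE = 0.2 V, I_C = (V_CC − 0.2)/R_C = 12.8/1.8 = 7.11 mA.
Check: β·I_B = 113 mA > I_C = 7.11 mA, confirming saturation.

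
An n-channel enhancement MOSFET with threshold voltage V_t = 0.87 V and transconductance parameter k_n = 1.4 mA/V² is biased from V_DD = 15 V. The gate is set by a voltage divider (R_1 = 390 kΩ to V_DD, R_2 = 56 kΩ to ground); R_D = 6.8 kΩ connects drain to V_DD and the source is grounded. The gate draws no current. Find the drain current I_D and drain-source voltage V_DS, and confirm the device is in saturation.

I_D ≈ 0.72 mA, V_DS ≈ 10 V

V_G = V_DD·R_2/(R_1+R_2) = 15×56/446 = 1.88 V. With the source grounded, V_GS = V_G = 1.88 V.
Assume saturation: I_D = (k_n/2)(V_GS − V_t)² = (1.4/2)×(1.88 − 0.87)² = 0.7×1.01² = 0.719 mA.
V_DS = V_DD − I_D·R_D = 15 − 0.719×6.8 = 10.1 V.
Saturation requires V_DS ≥ V_GS − V_t = 1.01 V; 10.1 ≥ 1.01 ✓.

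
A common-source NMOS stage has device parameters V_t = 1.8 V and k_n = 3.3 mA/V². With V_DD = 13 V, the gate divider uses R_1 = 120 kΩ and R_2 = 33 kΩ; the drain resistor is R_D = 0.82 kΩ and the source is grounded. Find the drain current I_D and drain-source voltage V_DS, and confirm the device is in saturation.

V_G = V_DD·R_2/(R_1+R_2) = 13×33/153 = 2.8 V. With the source grounded, V_GS = V_G = 2.8 V.
Assume saturation: I_D = (k_n/2)(V_GS − V_t)² = (3.3/2)×(2.8 − 1.8)² = 1.65×1² = 1.66 mA.
V_DS = V_DD − I_D·R_D = 13 − 1.66×0.82 = 11.6 V.
Saturation requires V_DS ≥ V_GS − V_t = 1 V; 11.6 ≥ 1 ✓.

I_D ≈ 1.7 mA, V_DS ≈ 12 V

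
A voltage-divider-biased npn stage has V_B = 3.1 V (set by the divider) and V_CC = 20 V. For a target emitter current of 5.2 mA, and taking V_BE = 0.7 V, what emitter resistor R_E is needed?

V_E = V_B − V_BE = 3.1 − 0.7 = 2.4 V.
R_E = V_E / I_E = 2.4 / 5.2 = 0.462 kΩ.

R_E ≈ 0.46 kΩ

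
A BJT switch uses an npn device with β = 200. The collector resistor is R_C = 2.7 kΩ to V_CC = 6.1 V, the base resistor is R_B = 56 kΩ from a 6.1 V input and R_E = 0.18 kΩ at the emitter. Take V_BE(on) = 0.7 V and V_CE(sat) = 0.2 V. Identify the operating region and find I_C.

Assume active: I_B = (6.1 − 0.7)/(56 + 201×0.18) = 0.0586 mA, I_C = β·I_B = 11.7 mA.
Then V_CE = 6.1 − 11.7×2.7 − 11.8×0.18 = -27.7 V < 0.2 V — the active assumption fails.
Re-solve with V_CE = 0.2 V. KCL at the emitter: V_E/R_E = (V_BB−0.7−V_E)/R_B + (V_CC−0.2−V_E)/R_C, giving V_E = 0.384 V.
I_C = (V_CC − 0.2 − V_E)/R_C = (5.9 − 0.384)/2.7 = 2.04 mA.
Check: I_B = (5.4 − 0.384)/56 = 0.0896 mA, and β·I_B = 17.9 mA > I_C, confirming saturation.

saturation; I_C ≈ 2 mA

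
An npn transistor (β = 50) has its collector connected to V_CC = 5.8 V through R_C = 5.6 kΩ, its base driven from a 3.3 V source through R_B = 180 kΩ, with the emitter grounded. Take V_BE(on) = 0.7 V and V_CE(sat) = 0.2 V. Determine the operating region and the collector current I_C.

Assume active. Base-emitter loop: I_B = (V_BB − V_BE)/R_B = (3.3 − 0.7)/180 = 0.0144 mA.
I_C = β·I_B = 50×0.0144 = 0.722 mA.
V_CE = V_CC − I_C·R_C = 5.8 − 0.722×5.6 = 1.76 V > V_CE(sat), so the active-region assumption holds.

active; I_C ≈ 0.72 mA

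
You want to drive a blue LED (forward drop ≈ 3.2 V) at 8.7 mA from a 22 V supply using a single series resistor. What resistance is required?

R ≈ 2.2 kΩ

The resistor drops V_S − V_D = 22 − 3.2 = 18.8 V at 8.7 mA.
R = 18.8 V / 8.7 mA = 2.16 kΩ.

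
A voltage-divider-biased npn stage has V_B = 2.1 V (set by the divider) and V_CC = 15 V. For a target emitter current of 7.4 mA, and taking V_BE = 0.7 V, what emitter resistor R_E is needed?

V_E = V_B − V_BE = 2.1 − 0.7 = 1.4 V.
R_E = V_E / I_E = 1.4 / 7.4 = 0.189 kΩ.

R_E ≈ 0.19 kΩ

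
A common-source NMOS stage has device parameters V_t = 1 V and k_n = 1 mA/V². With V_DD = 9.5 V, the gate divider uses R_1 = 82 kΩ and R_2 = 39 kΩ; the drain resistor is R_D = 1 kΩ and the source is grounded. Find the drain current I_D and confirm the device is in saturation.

I_D ≈ 2.1 mA

V_G = V_DD·R_2/(R_1+R_2) = 9.5×39/121 = 3.06 V. With the source grounded, V_GS = V_G = 3.06 V.
Assume saturation: I_D = (k_n/2)(V_GS − V_t)² = (1/2)×(3.06 − 1)² = 0.5×2.06² = 2.13 mA.
V_DS = V_DD − I_D·R_D = 9.5 − 2.13×1 = 7.37 V.
Saturation requires V_DS ≥ V_GS − V_t = 2.06 V; 7.37 ≥ 2.06 ✓.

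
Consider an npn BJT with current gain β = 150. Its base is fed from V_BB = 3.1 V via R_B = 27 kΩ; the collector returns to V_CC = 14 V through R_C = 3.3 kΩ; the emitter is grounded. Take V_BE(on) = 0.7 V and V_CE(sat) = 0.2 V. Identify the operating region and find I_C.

saturation; I_C ≈ 4.2 mA

Assume active: I_B = (3.1 − 0.7)/27 = 0.0889 mA, giving I_C = β·I_B = 13.3 mA.
But then V_CE = 14 − 13.3×3.3 = -30 V < V_CE(sat) = 0.2 V — impossible in the active region.
So the transistor is saturated. With V_CE = 0.2 V, I_C = (V_CC − 0.2)/R_C = 13.8/3.3 = 4.18 mA.
Check: β·I_B = 13.3 mA > I_C = 4.18 mA, confirming saturation.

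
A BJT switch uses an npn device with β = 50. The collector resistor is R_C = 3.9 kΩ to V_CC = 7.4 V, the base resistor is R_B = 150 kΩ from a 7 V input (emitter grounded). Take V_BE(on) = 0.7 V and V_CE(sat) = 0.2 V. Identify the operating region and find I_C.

saturation; I_C ≈ 1.8 mA

Assume active: I_B = (7 − 0.7)/150 = 0.042 mA, giving I_C = β·I_B = 2.1 mA.
But then V_CE = 7.4 − 2.1×3.9 = -0.79 V < V_CE(sat) = 0.2 V — impossible in the active region.
So the transistor is saturated. With V_CE = 0.2 V, I_C = (V_CC − 0.2)/R_C = 7.2/3.9 = 1.85 mA.
Check: β·I_B = 2.1 mA > I_C = 1.85 mA, confirming saturation.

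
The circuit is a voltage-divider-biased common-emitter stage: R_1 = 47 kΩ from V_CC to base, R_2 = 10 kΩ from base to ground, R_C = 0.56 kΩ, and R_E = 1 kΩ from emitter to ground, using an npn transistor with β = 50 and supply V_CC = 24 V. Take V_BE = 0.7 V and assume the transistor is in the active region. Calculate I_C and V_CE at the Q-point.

Thevenize the base divider: V_Th = V_CC·R_2/(R_1+R_2) = 24×10/57 = 4.21 V, R_Th = R_1‖R_2 = 8.25 kΩ.
Base-emitter loop: V_Th = I_B·R_Th + V_BE + (β+1)I_B·R_E, so I_B = (4.21 − 0.7) / (8.25 + 51×1) = 0.0593 mA.
I_C = β·I_B = 50×0.0593 = 2.96 mA, and I_E = (β+1)I_B = 3.02 mA.
V_CE = V_CC − I_C·R_C − I_E·R_E = 24 − 2.96×0.56 − 3.02×1 = 19.3 V.
V_CE = 19.3 V > 0.2 V confirms active-region operation.

I_C ≈ 3 mA, V_CE ≈ 19 V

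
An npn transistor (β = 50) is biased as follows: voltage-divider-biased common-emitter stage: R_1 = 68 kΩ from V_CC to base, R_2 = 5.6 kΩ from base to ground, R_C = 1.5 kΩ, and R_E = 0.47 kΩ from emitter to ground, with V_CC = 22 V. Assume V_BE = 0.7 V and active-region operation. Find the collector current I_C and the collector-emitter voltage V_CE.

I_C ≈ 1.7 mA, V_CE ≈ 19 V

Thevenize the base divider: V_Th = V_CC·R_2/(R_1+R_2) = 22×5.6/73.6 = 1.67 V, R_Th = R_1‖R_2 = 5.17 kΩ.
Base-emitter loop: V_Th = I_B·R_Th + V_BE + (β+1)I_B·R_E, so I_B = (1.67 − 0.7) / (5.17 + 51×0.47) = 0.0334 mA.
I_C = β·I_B = 50×0.0334 = 1.67 mA, and I_E = (β+1)I_B = 1.7 mA.
V_CE = V_CC − I_C·R_C − I_E·R_E = 22 − 1.67×1.5 − 1.7×0.47 = 18.7 V.
V_CE = 18.7 V > 0.2 V confirms active-region operation.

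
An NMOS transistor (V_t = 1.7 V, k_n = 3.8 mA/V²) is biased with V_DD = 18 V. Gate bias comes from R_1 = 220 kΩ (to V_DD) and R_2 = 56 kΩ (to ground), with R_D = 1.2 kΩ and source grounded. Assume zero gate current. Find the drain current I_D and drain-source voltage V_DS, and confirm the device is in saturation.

V_G = V_DD·R_2/(R_1+R_2) = 18×56/276 = 3.65 V. With the source grounded, V_GS = V_G = 3.65 V.
Assume saturation: I_D = (k_n/2)(V_GS − V_t)² = (3.8/2)×(3.65 − 1.7)² = 1.9×1.95² = 7.24 mA.
V_DS = V_DD − I_D·R_D = 18 − 7.24×1.2 = 9.31 V.
Saturation requires V_DS ≥ V_GS − V_t = 1.95 V; 9.31 ≥ 1.95 ✓.

I_D ≈ 7.2 mA, V_DS ≈ 9.3 V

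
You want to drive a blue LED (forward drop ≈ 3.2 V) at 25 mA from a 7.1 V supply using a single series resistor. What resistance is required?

The resistor drops V_S − V_D = 7.1 − 3.2 = 3.9 V at 25 mA.
R = 3.9 V / 25 mA = 0.156 kΩ.

R ≈ 0.16 kΩ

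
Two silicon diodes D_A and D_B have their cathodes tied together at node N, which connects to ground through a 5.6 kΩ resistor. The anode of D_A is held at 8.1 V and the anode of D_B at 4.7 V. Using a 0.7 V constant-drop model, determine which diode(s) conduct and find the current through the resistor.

Assume both conduct. Then node N would need to be at both 8.1−0.7 = 7.4 V and 4.7−0.7 = 4 V, which is impossible.
Assume only D_A conducts: V_N = 8.1 − 0.7 = 7.4 V, so I_R = 7.4/5.6 = 1.32 mA.
Check D_B: its anode-to-cathode voltage is 4.7 − 7.4 = -2.7 V < 0.7 V, so it is off. The assumption is consistent.

Only D_A conducts; I_R ≈ 1.3 mA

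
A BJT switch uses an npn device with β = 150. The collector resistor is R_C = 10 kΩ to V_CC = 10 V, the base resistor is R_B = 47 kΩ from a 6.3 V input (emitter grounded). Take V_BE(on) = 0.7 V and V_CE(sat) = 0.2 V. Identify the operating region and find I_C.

Assume active: I_B = (6.3 − 0.7)/47 = 0.119 mA, giving I_C = β·I_B = 17.9 mA.
But then V_CE = 10 − 17.9×10 = -169 V < V_CE(sat) = 0.2 V — impossible in the active region.
So the transistor is saturated. With V_CE = 0.2 V, I_C = (V_CC − 0.2)/R_C = 9.8/10 = 0.98 mA.
Check: β·I_B = 17.9 mA > I_C = 0.98 mA, confirming saturation.

saturation; I_C ≈ 0.98 mA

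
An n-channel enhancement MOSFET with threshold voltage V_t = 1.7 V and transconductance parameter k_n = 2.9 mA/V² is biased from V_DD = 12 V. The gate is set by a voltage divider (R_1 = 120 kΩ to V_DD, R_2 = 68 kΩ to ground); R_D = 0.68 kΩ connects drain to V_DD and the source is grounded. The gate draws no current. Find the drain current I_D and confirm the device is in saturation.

V_G = V_DD·R_2/(R_1+R_2) = 12×68/188 = 4.34 V. With the source grounded, V_GS = V_G = 4.34 V.
Assume saturation: I_D = (k_n/2)(V_GS − V_t)² = (2.9/2)×(4.34 − 1.7)² = 1.45×2.64² = 10.1 mA.
V_DS = V_DD − I_D·R_D = 12 − 10.1×0.68 = 5.13 V.
Saturation requires V_DS ≥ V_GS − V_t = 2.64 V; 5.13 ≥ 2.64 ✓.

I_D ≈ 10 mA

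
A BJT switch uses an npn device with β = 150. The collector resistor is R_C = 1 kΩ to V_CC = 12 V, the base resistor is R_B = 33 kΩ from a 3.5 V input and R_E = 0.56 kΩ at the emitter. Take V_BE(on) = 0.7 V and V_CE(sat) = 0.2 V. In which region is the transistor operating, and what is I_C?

active; I_C ≈ 3.6 mA

Assume active. Base-emitter loop: I_B = (V_BB − V_BE)/(R_B + (β+1)R_E) = (3.5 − 0.7)/(33 + 151×0.56) = 0.0238 mA.
I_C = β·I_B = 150×0.0238 = 3.57 mA.
V_CE = V_CC − I_C·R_C − I_E·R_E = 12 − 3.57×1 − 3.6×0.56 = 6.41 V > V_CE(sat), so the active-region assumption holds.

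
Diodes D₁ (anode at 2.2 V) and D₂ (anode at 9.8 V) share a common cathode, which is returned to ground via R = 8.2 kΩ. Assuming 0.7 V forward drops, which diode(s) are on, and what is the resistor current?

Only D₂ conducts; I_R ≈ 1.1 mA

Assume both conduct. Then node N would need to be at both 2.2−0.7 = 1.5 V and 9.8−0.7 = 9.1 V, which is impossible.
Assume only D₂ conducts: V_N = 9.8 − 0.7 = 9.1 V, so I_R = 9.1/8.2 = 1.11 mA.
Check D₁: its anode-to-cathode voltage is 2.2 − 9.1 = -6.9 V < 0.7 V, so it is off. The assumption is consistent.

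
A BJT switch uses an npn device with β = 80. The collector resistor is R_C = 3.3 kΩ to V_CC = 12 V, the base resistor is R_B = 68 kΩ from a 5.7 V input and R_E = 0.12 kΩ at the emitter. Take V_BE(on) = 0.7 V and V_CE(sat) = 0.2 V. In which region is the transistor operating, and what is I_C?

saturation; I_C ≈ 3.4 mA

Assume active: I_B = (5.7 − 0.7)/(68 + 81×0.12) = 0.0643 mA, I_C = β·I_B = 5.15 mA.
Then V_CE = 12 − 5.15×3.3 − 5.21×0.12 = -5.61 V < 0.2 V — the active assumption fails.
Re-solve with V_CE = 0.2 V. KCL at the emitter: V_E/R_E = (V_BB−0.7−V_E)/R_B + (V_CC−0.2−V_E)/R_C, giving V_E = 0.422 V.
I_C = (V_CC − 0.2 − V_E)/R_C = (11.8 − 0.422)/3.3 = 3.45 mA.
Check: I_B = (5 − 0.422)/68 = 0.0673 mA, and β·I_B = 5.39 mA > I_C, confirming saturation.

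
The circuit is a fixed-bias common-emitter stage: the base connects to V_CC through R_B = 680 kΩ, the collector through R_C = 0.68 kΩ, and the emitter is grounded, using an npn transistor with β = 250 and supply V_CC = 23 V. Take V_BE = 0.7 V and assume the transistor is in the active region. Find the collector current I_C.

I_C ≈ 8.2 mA

Base loop: V_CC = I_B·R_B + V_BE, so I_B = (23 − 0.7)/680 kΩ = 0.0328 mA.
In the active region I_C = β·I_B = 250 × 0.0328 = 8.2 mA.
Collector loop: V_CE = V_CC − I_C·R_C = 23 − 8.2×0.68 = 17.4 V.
Since V_CE = 17.4 V > V_CE(sat) ≈ 0.2 V, the transistor is in the active region as assumed.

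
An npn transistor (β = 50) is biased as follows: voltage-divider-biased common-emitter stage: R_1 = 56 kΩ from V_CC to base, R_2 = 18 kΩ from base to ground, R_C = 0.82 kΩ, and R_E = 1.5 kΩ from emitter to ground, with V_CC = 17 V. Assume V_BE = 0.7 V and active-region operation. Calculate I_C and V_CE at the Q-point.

Thevenize the base divider: V_Th = V_CC·R_2/(R_1+R_2) = 17×18/74 = 4.14 V, R_Th = R_1‖R_2 = 13.6 kΩ.
Base-emitter loop: V_Th = I_B·R_Th + V_BE + (β+1)I_B·R_E, so I_B = (4.14 − 0.7) / (13.6 + 51×1.5) = 0.0381 mA.
I_C = β·I_B = 50×0.0381 = 1.91 mA, and I_E = (β+1)I_B = 1.94 mA.
V_CE = V_CC − I_C·R_C − I_E·R_E = 17 − 1.91×0.82 − 1.94×1.5 = 12.5 V.
V_CE = 12.5 V > 0.2 V confirms active-region operation.

I_C ≈ 1.9 mA, V_CE ≈ 13 V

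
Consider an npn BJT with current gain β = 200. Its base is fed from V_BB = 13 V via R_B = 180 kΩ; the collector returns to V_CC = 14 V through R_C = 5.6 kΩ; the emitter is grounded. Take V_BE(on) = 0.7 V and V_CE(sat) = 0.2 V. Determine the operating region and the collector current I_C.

saturation; I_C ≈ 2.5 mA

Assume active: I_B = (13 − 0.7)/180 = 0.0683 mA, giving I_C = β·I_B = 13.7 mA.
But then V_CE = 14 − 13.7×5.6 = -62.5 V < V_CE(sat) = 0.2 V — impossible in the active region.
So the transistor is saturated. With V_CE = 0.2 V, I_C = (V_CC − 0.2)/R_C = 13.8/5.6 = 2.46 mA.
Check: β·I_B = 13.7 mA > I_C = 2.46 mA, confirming saturation.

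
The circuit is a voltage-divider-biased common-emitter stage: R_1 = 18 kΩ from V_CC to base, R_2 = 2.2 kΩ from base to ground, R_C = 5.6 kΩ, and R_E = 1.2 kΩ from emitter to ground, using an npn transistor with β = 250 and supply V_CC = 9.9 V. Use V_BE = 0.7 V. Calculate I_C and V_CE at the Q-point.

I_C ≈ 0.31 mA, V_CE ≈ 7.8 V

Thevenize the base divider: V_Th = V_CC·R_2/(R_1+R_2) = 9.9×2.2/20.2 = 1.08 V, R_Th = R_1‖R_2 = 1.96 kΩ.
Base-emitter loop: V_Th = I_B·R_Th + V_BE + (β+1)I_B·R_E, so I_B = (1.08 − 0.7) / (1.96 + 251×1.2) = 0.00125 mA.
I_C = β·I_B = 250×0.00125 = 0.312 mA, and I_E = (β+1)I_B = 0.313 mA.
V_CE = V_CC − I_C·R_C − I_E·R_E = 9.9 − 0.312×5.6 − 0.313×1.2 = 7.78 V.
V_CE = 7.78 V > 0.2 V confirms active-region operation.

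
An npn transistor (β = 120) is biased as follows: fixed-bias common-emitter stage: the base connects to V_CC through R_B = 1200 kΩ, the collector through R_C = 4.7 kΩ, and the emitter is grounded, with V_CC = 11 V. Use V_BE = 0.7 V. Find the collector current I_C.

I_C ≈ 1 mA

Base loop: V_CC = I_B·R_B + V_BE, so I_B = (11 − 0.7)/1200 kΩ = 0.00858 mA.
In the active region I_C = β·I_B = 120 × 0.00858 = 1.03 mA.
Collector loop: V_CE = V_CC − I_C·R_C = 11 − 1.03×4.7 = 6.16 V.
Since V_CE = 6.16 V > V_CE(sat) ≈ 0.2 V, the transistor is in the active region as assumed.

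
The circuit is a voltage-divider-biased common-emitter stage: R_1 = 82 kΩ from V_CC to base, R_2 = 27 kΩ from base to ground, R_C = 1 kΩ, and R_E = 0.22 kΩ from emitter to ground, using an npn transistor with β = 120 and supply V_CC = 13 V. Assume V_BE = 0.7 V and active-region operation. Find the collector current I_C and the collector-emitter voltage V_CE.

I_C ≈ 6.4 mA, V_CE ≈ 5.1 V

Thevenize the base divider: V_Th = V_CC·R_2/(R_1+R_2) = 13×27/109 = 3.22 V, R_Th = R_1‖R_2 = 20.3 kΩ.
Base-emitter loop: V_Th = I_B·R_Th + V_BE + (β+1)I_B·R_E, so I_B = (3.22 − 0.7) / (20.3 + 121×0.22) = 0.0537 mA.
I_C = β·I_B = 120×0.0537 = 6.44 mA, and I_E = (β+1)I_B = 6.5 mA.
V_CE = V_CC − I_C·R_C − I_E·R_E = 13 − 6.44×1 − 6.5×0.22 = 5.13 V.
V_CE = 5.13 V > 0.2 V confirms active-region operation.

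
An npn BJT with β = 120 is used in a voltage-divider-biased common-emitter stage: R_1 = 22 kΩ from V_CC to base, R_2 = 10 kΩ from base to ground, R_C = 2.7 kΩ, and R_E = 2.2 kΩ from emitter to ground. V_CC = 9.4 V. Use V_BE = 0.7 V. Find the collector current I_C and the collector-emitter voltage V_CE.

Thevenize the base divider: V_Th = V_CC·R_2/(R_1+R_2) = 9.4×10/32 = 2.94 V, R_Th = R_1‖R_2 = 6.88 kΩ.
Base-emitter loop: V_Th = I_B·R_Th + V_BE + (β+1)I_B·R_E, so I_B = (2.94 − 0.7) / (6.88 + 121×2.2) = 0.00819 mA.
I_C = β·I_B = 120×0.00819 = 0.983 mA, and I_E = (β+1)I_B = 0.991 mA.
V_CE = V_CC − I_C·R_C − I_E·R_E = 9.4 − 0.983×2.7 − 0.991×2.2 = 4.56 V.
V_CE = 4.56 V > 0.2 V confirms active-region operation.

I_C ≈ 0.98 mA, V_CE ≈ 4.6 V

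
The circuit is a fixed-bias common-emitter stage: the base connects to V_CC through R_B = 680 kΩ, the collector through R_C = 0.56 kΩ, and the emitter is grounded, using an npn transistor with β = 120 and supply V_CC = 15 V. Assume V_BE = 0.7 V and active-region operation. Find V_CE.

V_CE ≈ 14 V

Base loop: V_CC = I_B·R_B + V_BE, so I_B = (15 − 0.7)/680 kΩ = 0.021 mA.
In the active region I_C = β·I_B = 120 × 0.021 = 2.52 mA.
Collector loop: V_CE = V_CC − I_C·R_C = 15 − 2.52×0.56 = 13.6 V.
Since V_CE = 13.6 V > V_CE(sat) ≈ 0.2 V, the transistor is in the active region as assumed.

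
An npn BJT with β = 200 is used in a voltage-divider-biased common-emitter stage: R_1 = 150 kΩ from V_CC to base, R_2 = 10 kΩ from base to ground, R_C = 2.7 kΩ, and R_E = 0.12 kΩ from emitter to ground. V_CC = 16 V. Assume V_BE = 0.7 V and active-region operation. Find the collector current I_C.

I_C ≈ 1.8 mA

Thevenize the base divider: V_Th = V_CC·R_2/(R_1+R_2) = 16×10/160 = 1 V, R_Th = R_1‖R_2 = 9.38 kΩ.
Base-emitter loop: V_Th = I_B·R_Th + V_BE + (β+1)I_B·R_E, so I_B = (1 − 0.7) / (9.38 + 201×0.12) = 0.00896 mA.
I_C = β·I_B = 200×0.00896 = 1.79 mA, and I_E = (β+1)I_B = 1.8 mA.
V_CE = V_CC − I_C·R_C − I_E·R_E = 16 − 1.79×2.7 − 1.8×0.12 = 10.9 V.
V_CE = 10.9 V > 0.2 V confirms active-region operation.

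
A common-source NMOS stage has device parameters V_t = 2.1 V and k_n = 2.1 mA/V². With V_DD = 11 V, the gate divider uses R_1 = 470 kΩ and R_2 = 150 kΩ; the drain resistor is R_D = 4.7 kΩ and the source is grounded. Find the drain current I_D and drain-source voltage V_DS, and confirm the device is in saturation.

V_G = V_DD·R_2/(R_1+R_2) = 11×150/620 = 2.66 V. With the source grounded, V_GS = V_G = 2.66 V.
Assume saturation: I_D = (k_n/2)(V_GS − V_t)² = (2.1/2)×(2.66 − 2.1)² = 1.05×0.561² = 0.331 mA.
V_DS = V_DD − I_D·R_D = 11 − 0.331×4.7 = 9.45 V.
Saturation requires V_DS ≥ V_GS − V_t = 0.561 V; 9.45 ≥ 0.561 ✓.

I_D ≈ 0.33 mA, V_DS ≈ 9.4 V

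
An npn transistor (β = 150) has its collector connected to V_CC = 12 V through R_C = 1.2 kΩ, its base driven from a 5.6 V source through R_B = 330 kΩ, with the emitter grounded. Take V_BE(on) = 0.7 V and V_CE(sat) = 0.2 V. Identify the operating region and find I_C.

Assume active. Base-emitter loop: I_B = (V_BB − V_BE)/R_B = (5.6 − 0.7)/330 = 0.0148 mA.
I_C = β·I_B = 150×0.0148 = 2.23 mA.
V_CE = V_CC − I_C·R_C = 12 − 2.23×1.2 = 9.33 V > V_CE(sat), so the active-region assumption holds.

active; I_C ≈ 2.2 mA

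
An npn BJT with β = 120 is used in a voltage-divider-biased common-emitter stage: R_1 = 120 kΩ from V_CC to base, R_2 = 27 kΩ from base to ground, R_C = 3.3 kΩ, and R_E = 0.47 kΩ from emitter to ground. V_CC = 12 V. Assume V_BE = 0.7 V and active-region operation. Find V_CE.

V_CE ≈ 3.4 V

Thevenize the base divider: V_Th = V_CC·R_2/(R_1+R_2) = 12×27/147 = 2.2 V, R_Th = R_1‖R_2 = 22 kΩ.
Base-emitter loop: V_Th = I_B·R_Th + V_BE + (β+1)I_B·R_E, so I_B = (2.2 − 0.7) / (22 + 121×0.47) = 0.0191 mA.
I_C = β·I_B = 120×0.0191 = 2.29 mA, and I_E = (β+1)I_B = 2.31 mA.
V_CE = V_CC − I_C·R_C − I_E·R_E = 12 − 2.29×3.3 − 2.31×0.47 = 3.37 V.
V_CE = 3.37 V > 0.2 V confirms active-region operation.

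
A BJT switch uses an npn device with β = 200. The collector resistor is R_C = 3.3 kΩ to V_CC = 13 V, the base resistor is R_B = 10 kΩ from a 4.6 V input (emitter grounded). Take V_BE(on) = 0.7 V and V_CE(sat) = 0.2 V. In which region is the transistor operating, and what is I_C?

saturation; I_C ≈ 3.9 mA

Assume active: I_B = (4.6 − 0.7)/10 = 0.39 mA, giving I_C = β·I_B = 78 mA.
But then V_CE = 13 − 78×3.3 = -244 V < V_CE(sat) = 0.2 V — impossible in the active region.
So the transistor is saturated. With V_CE = 0.2 V, I_C = (V_CC − 0.2)/R_C = 12.8/3.3 = 3.88 mA.
Check: β·I_B = 78 mA > I_C = 3.88 mA, confirming saturation.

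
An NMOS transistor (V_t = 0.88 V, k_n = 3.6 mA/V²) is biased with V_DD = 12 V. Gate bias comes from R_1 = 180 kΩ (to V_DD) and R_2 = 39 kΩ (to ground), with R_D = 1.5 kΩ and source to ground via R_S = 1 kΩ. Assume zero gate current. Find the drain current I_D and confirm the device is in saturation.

V_G = V_DD·R_2/(R_1+R_2) = 12×39/219 = 2.14 V.
Assume saturation: I_D = (k_n/2)(V_GS − V_t)² with V_GS = V_G − I_D·R_S = 2.14 − 1·I_D.
Substituting gives 1.8·I_D² − 5.53·I_D + 2.84 = 0, with roots I_D = 0.654 or 2.42 mA.
The root I_D = 2.42 mA gives V_GS = -0.278 V ≤ V_t, so take I_D = 0.654 mA.
Then V_GS = 1.48 V and V_DS = V_DD − I_D(R_D+R_S) = 12 − 0.654×2.5 = 10.4 V.
Saturation requires V_DS ≥ V_GS − V_t = 0.603 V; 10.4 ≥ 0.603 ✓.

I_D ≈ 0.65 mA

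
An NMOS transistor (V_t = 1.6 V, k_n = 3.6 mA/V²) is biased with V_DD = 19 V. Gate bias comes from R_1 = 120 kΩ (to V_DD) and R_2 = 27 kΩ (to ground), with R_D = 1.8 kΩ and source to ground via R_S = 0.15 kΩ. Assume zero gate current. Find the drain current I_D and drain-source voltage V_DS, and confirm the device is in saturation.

I_D ≈ 3.4 mA, V_DS ≈ 12 V

V_G = V_DD·R_2/(R_1+R_2) = 19×27/147 = 3.49 V.
Assume saturation: I_D = (k_n/2)(V_GS − V_t)² with V_GS = V_G − I_D·R_S = 3.49 − 0.15·I_D.
Substituting gives 0.0405·I_D² − 2.02·I_D + 6.43 = 0, with roots I_D = 3.42 or 46.5 mA.
The root I_D = 46.5 mA gives V_GS = -3.48 V ≤ V_t, so take I_D = 3.42 mA.
Then V_GS = 2.98 V and V_DS = V_DD − I_D(R_D+R_S) = 19 − 3.42×1.95 = 12.3 V.
Saturation requires V_DS ≥ V_GS − V_t = 1.38 V; 12.3 ≥ 1.38 ✓.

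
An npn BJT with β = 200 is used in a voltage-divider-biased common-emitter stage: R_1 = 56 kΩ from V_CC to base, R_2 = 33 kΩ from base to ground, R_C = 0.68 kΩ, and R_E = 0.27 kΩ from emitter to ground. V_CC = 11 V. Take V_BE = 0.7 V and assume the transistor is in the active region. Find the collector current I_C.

I_C ≈ 9 mA

Thevenize the base divider: V_Th = V_CC·R_2/(R_1+R_2) = 11×33/89 = 4.08 V, R_Th = R_1‖R_2 = 20.8 kΩ.
Base-emitter loop: V_Th = I_B·R_Th + V_BE + (β+1)I_B·R_E, so I_B = (4.08 − 0.7) / (20.8 + 201×0.27) = 0.045 mA.
I_C = β·I_B = 200×0.045 = 9.01 mA, and I_E = (β+1)I_B = 9.05 mA.
V_CE = V_CC − I_C·R_C − I_E·R_E = 11 − 9.01×0.68 − 9.05×0.27 = 2.43 V.
V_CE = 2.43 V > 0.2 V confirms active-region operation.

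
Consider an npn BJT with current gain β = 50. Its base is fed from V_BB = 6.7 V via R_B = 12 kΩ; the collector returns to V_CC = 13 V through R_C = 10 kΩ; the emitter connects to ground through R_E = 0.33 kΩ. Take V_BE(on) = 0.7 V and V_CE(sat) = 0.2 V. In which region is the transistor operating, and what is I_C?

saturation; I_C ≈ 1.2 mA

Assume active: I_B = (6.7 − 0.7)/(12 + 51×0.33) = 0.208 mA, I_C = β·I_B = 10.4 mA.
Then V_CE = 13 − 10.4×10 − 10.6×0.33 = -94.6 V < 0.2 V — the active assumption fails.
Re-solve with V_CE = 0.2 V. KCL at the emitter: V_E/R_E = (V_BB−0.7−V_E)/R_B + (V_CC−0.2−V_E)/R_C, giving V_E = 0.554 V.
I_C = (V_CC − 0.2 − V_E)/R_C = (12.8 − 0.554)/10 = 1.22 mA.
Check: I_B = (6 − 0.554)/12 = 0.454 mA, and β·I_B = 22.7 mA > I_C, confirming saturation.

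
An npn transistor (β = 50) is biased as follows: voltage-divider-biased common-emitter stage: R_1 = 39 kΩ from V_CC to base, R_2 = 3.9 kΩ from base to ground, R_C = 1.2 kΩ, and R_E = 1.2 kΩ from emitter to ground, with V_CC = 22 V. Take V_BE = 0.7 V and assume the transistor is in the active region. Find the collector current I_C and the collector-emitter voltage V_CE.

Thevenize the base divider: V_Th = V_CC·R_2/(R_1+R_2) = 22×3.9/42.9 = 2 V, R_Th = R_1‖R_2 = 3.55 kΩ.
Base-emitter loop: V_Th = I_B·R_Th + V_BE + (β+1)I_B·R_E, so I_B = (2 − 0.7) / (3.55 + 51×1.2) = 0.0201 mA.
I_C = β·I_B = 50×0.0201 = 1 mA, and I_E = (β+1)I_B = 1.02 mA.
V_CE = V_CC − I_C·R_C − I_E·R_E = 22 − 1×1.2 − 1.02×1.2 = 19.6 V.
V_CE = 19.6 V > 0.2 V confirms active-region operation.

I_C ≈ 1 mA, V_CE ≈ 20 V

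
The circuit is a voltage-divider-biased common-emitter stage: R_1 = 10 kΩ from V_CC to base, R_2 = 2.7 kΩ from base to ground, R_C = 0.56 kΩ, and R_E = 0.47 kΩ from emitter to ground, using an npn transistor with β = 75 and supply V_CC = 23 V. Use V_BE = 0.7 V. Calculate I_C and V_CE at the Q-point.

Thevenize the base divider: V_Th = V_CC·R_2/(R_1+R_2) = 23×2.7/12.7 = 4.89 V, R_Th = R_1‖R_2 = 2.13 kΩ.
Base-emitter loop: V_Th = I_B·R_Th + V_BE + (β+1)I_B·R_E, so I_B = (4.89 − 0.7) / (2.13 + 76×0.47) = 0.111 mA.
I_C = β·I_B = 75×0.111 = 8.3 mA, and I_E = (β+1)I_B = 8.41 mA.
V_CE = V_CC − I_C·R_C − I_E·R_E = 23 − 8.3×0.56 − 8.41×0.47 = 14.4 V.
V_CE = 14.4 V > 0.2 V confirms active-region operation.

I_C ≈ 8.3 mA, V_CE ≈ 14 V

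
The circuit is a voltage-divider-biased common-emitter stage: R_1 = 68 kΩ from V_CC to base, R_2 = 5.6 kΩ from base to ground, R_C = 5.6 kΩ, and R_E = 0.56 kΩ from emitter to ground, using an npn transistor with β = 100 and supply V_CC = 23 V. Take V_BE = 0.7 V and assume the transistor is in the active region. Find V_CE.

Thevenize the base divider: V_Th = V_CC·R_2/(R_1+R_2) = 23×5.6/73.6 = 1.75 V, R_Th = R_1‖R_2 = 5.17 kΩ.
Base-emitter loop: V_Th = I_B·R_Th + V_BE + (β+1)I_B·R_E, so I_B = (1.75 − 0.7) / (5.17 + 101×0.56) = 0.017 mA.
I_C = β·I_B = 100×0.017 = 1.7 mA, and I_E = (β+1)I_B = 1.72 mA.
V_CE = V_CC − I_C·R_C − I_E·R_E = 23 − 1.7×5.6 − 1.72×0.56 = 12.5 V.
V_CE = 12.5 V > 0.2 V confirms active-region operation.

V_CE ≈ 13 V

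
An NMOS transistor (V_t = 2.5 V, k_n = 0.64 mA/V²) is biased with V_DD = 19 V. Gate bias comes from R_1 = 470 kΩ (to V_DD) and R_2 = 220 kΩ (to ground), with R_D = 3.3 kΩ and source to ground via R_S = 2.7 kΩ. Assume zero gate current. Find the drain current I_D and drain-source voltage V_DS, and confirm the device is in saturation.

V_G = V_DD·R_2/(R_1+R_2) = 19×220/690 = 6.06 V.
Assume saturation: I_D = (k_n/2)(V_GS − V_t)² with V_GS = V_G − I_D·R_S = 6.06 − 2.7·I_D.
Substituting gives 2.33·I_D² − 7.15·I_D + 4.05 = 0, with roots I_D = 0.751 or 2.31 mA.
The root I_D = 2.31 mA gives V_GS = -0.189 V ≤ V_t, so take I_D = 0.751 mA.
Then V_GS = 4.03 V and V_DS = V_DD − I_D(R_D+R_S) = 19 − 0.751×6 = 14.5 V.
Saturation requires V_DS ≥ V_GS − V_t = 1.53 V; 14.5 ≥ 1.53 ✓.

I_D ≈ 0.75 mA, V_DS ≈ 14 V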